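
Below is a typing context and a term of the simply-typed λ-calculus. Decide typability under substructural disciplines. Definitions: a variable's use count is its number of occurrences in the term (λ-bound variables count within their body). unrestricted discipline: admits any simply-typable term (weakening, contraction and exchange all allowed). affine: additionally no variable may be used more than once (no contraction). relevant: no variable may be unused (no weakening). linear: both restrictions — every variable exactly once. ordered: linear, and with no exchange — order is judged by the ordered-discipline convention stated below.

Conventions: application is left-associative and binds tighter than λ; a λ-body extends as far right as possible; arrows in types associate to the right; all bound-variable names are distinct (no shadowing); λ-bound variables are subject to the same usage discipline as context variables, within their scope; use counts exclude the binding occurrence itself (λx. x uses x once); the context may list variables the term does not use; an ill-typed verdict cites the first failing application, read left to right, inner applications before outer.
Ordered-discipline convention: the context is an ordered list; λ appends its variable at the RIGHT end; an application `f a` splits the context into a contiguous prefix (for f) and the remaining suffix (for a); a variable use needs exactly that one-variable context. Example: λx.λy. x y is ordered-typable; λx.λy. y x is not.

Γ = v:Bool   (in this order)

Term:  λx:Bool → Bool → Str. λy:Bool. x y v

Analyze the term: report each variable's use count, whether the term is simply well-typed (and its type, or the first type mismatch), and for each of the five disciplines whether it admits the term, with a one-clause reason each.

counts: v ×1, x (bound) ×1, y (bound) ×1
left-to-right use order: x, y, v
typing: the term checks, with type (Bool → Bool → Str) → Bool → Str
ordered: ✗ — no contiguous prefix/suffix split fits x, y, v
linear: ✓ — v, x, y: one use apiece
affine: ✓ — v, x, y: no repeats, contraction unneeded
relevant: ✓ — every one of v, x, y appears
unrestricted: ✓ — typability at (Bool → Bool → Str) → Bool → Str is all that's needed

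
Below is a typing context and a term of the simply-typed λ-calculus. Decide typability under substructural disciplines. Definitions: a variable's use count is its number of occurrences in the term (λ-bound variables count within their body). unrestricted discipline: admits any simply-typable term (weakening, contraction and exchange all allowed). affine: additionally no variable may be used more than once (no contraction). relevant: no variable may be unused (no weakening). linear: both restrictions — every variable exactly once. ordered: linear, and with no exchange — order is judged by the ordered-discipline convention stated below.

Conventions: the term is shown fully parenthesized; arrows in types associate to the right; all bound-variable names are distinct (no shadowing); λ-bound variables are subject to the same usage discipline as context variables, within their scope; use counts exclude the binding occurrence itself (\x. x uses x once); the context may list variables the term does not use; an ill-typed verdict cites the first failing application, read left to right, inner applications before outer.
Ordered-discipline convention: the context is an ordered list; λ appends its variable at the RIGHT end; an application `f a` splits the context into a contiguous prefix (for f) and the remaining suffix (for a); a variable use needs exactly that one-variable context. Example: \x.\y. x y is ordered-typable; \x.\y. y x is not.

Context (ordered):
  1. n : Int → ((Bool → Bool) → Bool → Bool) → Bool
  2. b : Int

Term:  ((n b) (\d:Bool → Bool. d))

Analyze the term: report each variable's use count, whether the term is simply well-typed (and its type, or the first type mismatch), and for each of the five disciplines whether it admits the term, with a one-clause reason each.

usage: n: 1×; b: 1×; d (λ-bound): 1×
uses in reading order: n, b, d
typing: the term checks, with type Bool
ordered: ✓, single-use (n, b, d), ordered derivation ok
linear: ✓, n, b, d: one use apiece
affine: ✓, at most one use each (n, b, d)
relevant: ✓, at least one use each (n, b, d)
unrestricted: ✓, type-checks (Bool) and nothing is barred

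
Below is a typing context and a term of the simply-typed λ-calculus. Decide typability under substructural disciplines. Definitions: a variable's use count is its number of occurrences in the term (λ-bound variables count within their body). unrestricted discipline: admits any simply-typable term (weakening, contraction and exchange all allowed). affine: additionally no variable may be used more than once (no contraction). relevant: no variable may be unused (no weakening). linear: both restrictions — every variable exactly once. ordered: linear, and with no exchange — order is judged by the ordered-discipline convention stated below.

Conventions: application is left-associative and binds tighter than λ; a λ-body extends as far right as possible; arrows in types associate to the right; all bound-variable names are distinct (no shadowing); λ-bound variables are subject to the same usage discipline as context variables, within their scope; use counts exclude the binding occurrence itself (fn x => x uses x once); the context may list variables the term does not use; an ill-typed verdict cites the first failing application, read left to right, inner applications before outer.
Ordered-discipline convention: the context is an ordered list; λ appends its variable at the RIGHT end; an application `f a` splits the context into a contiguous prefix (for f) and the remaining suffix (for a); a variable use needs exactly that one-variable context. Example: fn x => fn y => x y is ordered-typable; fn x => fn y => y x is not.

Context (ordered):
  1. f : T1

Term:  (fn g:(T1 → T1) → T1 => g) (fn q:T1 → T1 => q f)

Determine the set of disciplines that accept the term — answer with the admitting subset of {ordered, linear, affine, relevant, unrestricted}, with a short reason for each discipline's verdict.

admitted in: linear, affine, relevant, unrestricted
use counts: f=1; g [bound]=1; q [bound]=1
order of uses: g, q, f
typing: ✓ — (T1 → T1) → T1
ordered ✗ (no contiguous prefix/suffix split fits g, q, f)
linear ✓ (each of f, g, q used exactly once)
affine ✓ (at most one use each (f, g, q))
relevant ✓ (at least one use each (f, g, q))
unrestricted ✓ (type-checks ((T1 → T1) → T1) and nothing is barred)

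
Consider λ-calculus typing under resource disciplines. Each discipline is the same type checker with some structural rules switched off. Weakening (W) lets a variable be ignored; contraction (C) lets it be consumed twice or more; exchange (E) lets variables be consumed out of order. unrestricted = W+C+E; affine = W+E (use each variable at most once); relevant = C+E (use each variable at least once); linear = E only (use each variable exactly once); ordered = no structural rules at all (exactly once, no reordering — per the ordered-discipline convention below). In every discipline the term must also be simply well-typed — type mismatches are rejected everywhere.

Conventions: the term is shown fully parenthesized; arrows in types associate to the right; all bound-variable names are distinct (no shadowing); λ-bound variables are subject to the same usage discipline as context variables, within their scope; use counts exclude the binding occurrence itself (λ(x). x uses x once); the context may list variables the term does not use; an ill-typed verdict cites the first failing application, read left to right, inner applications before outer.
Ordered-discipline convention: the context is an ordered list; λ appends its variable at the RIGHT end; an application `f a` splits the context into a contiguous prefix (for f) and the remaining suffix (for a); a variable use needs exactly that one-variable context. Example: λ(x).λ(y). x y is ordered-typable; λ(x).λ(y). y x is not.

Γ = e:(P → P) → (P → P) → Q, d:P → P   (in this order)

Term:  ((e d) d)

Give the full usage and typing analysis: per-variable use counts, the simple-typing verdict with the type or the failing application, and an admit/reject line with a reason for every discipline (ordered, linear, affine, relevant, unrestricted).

counts: e: 1, d: 2
left-to-right use order: e, d, d
typing: well-typed — term : Q
ordered ✗ (repeated use of d ×2)
linear ✗ (repeated use of d ×2)
affine ✗ (repeated use of d ×2)
relevant ✓ (none of e, d goes unused)
unrestricted ✓ (simply typable at Q; W, C, E all held)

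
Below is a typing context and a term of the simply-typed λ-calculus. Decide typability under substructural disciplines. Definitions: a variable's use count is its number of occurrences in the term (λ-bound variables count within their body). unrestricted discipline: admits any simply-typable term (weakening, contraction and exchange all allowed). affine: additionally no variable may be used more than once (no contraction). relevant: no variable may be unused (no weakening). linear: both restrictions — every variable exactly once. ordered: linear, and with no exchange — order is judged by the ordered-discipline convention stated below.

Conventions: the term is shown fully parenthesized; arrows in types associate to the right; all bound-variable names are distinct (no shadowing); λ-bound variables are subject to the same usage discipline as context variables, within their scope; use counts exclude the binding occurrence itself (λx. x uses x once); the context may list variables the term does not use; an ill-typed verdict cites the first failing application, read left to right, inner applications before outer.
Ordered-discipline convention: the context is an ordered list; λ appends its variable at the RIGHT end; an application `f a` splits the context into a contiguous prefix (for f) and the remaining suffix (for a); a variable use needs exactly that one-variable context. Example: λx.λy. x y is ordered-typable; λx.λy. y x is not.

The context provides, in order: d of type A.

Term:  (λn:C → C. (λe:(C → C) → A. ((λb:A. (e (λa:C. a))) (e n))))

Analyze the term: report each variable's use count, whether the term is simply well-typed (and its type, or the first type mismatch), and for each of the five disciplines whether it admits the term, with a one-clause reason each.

counts: d=0, n (λ-bound)=1, e (λ-bound)=2, b (λ-bound)=0, a (λ-bound)=1
uses in reading order: e, a, e, n
typing: well-typed at (C → C) → ((C → C) → A) → A
ordered: ✗, needs contraction — e ×2; d, b left unused
linear: ✗, needs contraction — e ×2; d, b left unused
affine: ✗, needs contraction — e ×2
relevant: ✗, d, b left unused
unrestricted: ✓, simply typable at (C → C) → ((C → C) → A) → A; W, C, E all held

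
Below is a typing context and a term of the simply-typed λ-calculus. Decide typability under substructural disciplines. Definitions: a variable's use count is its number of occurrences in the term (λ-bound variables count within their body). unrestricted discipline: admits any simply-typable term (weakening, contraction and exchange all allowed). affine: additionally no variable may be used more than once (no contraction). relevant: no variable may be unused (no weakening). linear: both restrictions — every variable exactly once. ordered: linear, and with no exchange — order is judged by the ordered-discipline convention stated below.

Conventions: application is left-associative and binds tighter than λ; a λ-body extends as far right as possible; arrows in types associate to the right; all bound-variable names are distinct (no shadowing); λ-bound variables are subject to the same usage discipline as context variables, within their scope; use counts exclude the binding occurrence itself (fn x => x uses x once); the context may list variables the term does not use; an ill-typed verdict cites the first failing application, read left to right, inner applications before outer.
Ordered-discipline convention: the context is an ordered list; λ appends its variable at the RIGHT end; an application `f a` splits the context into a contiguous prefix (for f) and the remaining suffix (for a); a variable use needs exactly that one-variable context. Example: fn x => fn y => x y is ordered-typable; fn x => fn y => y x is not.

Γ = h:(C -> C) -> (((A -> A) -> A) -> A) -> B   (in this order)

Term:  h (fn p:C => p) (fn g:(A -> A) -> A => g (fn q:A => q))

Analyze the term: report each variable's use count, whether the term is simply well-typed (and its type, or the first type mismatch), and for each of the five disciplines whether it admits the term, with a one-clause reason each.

usage: h=1, p (λ-bound)=1, g (λ-bound)=1, q (λ-bound)=1
use order (left to right): h, p, g, q
typing: well-typed at B
ordered: ✓, one use each (h, p, g, q); ordered split holds
linear: ✓, exactly-once usage across h, p, g, q
affine: ✓, at most one use each (h, p, g, q)
relevant: ✓, every one of h, p, g, q appears
unrestricted: ✓, simply typable at B; W, C, E all held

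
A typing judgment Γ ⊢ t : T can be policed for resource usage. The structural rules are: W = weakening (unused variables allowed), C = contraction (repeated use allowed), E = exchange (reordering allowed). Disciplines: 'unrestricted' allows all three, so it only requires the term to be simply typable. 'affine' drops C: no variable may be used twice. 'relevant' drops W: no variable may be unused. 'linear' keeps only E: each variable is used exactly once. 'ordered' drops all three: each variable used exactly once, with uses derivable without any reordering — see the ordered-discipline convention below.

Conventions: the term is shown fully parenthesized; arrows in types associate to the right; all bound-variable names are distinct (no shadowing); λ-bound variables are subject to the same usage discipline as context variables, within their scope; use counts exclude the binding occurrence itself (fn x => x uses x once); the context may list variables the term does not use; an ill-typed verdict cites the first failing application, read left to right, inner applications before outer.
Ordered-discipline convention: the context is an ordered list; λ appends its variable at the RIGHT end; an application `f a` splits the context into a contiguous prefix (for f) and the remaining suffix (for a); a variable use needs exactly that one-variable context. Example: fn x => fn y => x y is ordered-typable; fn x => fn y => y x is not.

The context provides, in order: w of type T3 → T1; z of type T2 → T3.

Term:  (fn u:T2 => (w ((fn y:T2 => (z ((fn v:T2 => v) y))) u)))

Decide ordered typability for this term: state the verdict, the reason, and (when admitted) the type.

yes — one use each (w, z, u, y, v); ordered split holds; term : T2 → T1
use counts: w: 1, z: 1, u (bound): 1, y (bound): 1, v (bound): 1
use order (left to right): w, z, v, y, u
typing: ✓ — T2 → T1
per-discipline verdicts: ordered ✓, linear ✓, affine ✓, relevant ✓, unrestricted ✓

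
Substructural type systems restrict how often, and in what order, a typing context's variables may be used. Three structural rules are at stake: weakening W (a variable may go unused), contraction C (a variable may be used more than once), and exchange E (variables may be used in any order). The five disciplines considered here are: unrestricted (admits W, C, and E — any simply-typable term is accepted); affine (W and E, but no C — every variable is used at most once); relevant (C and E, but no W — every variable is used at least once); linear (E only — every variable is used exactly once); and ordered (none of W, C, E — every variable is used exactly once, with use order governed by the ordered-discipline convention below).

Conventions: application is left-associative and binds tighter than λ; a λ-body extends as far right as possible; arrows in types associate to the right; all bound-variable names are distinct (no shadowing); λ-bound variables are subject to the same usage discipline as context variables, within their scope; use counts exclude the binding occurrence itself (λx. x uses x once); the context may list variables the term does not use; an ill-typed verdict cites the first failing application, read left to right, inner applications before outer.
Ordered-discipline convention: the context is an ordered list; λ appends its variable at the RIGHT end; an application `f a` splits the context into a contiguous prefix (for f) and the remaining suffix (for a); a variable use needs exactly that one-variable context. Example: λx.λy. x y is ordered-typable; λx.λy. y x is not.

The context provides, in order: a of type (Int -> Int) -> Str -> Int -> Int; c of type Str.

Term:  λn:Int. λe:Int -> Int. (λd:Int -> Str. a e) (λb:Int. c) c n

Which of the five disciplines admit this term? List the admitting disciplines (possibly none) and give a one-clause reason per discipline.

admitted by: unrestricted
use counts: a ×1; c ×2; n [bound] ×1; e [bound] ×1; d [bound] ×0; b [bound] ×0
use order (left to right): a, e, c, c, n
typing: well-typed at Int -> (Int -> Int) -> Int
ordered ✗ (repeated use of c ×2; d, b left unused)
linear ✗ (repeated use of c ×2; d, b left unused)
affine ✗ (repeated use of c ×2)
relevant ✗ (d, b left unused)
unrestricted ✓ (simply typable at Int -> (Int -> Int) -> Int; W, C, E all held)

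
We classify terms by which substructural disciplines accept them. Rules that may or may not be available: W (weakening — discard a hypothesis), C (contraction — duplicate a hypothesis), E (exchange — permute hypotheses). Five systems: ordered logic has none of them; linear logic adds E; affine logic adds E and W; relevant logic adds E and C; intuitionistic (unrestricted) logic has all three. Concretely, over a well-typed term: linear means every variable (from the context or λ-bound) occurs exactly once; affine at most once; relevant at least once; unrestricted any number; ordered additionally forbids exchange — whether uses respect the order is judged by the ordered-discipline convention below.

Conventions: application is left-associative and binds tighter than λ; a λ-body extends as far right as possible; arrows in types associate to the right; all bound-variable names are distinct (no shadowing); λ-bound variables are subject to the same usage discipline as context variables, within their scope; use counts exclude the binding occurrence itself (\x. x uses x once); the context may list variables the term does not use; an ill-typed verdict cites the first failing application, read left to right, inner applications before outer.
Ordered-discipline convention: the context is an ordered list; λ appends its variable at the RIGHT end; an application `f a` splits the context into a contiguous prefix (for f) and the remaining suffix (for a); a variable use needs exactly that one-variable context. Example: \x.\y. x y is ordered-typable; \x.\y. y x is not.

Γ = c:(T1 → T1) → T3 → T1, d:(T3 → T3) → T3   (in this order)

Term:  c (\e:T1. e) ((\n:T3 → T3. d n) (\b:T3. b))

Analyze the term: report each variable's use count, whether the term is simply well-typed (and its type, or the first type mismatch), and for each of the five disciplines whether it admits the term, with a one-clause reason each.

use counts: c: 1×; d: 1×; e [bound]: 1×; n [bound]: 1×; b [bound]: 1×
uses in reading order: c, e, d, n, b
typing: well-typed — term : T1
ordered: ✓ — c, d, e, n, b: once each, no exchange needed
linear: ✓ — c, d, e, n, b: one use apiece
affine: ✓ — c, d, e, n, b: no repeats, contraction unneeded
relevant: ✓ — none of c, d, e, n, b goes unused
unrestricted: ✓ — type-checks (T1) and nothing is barred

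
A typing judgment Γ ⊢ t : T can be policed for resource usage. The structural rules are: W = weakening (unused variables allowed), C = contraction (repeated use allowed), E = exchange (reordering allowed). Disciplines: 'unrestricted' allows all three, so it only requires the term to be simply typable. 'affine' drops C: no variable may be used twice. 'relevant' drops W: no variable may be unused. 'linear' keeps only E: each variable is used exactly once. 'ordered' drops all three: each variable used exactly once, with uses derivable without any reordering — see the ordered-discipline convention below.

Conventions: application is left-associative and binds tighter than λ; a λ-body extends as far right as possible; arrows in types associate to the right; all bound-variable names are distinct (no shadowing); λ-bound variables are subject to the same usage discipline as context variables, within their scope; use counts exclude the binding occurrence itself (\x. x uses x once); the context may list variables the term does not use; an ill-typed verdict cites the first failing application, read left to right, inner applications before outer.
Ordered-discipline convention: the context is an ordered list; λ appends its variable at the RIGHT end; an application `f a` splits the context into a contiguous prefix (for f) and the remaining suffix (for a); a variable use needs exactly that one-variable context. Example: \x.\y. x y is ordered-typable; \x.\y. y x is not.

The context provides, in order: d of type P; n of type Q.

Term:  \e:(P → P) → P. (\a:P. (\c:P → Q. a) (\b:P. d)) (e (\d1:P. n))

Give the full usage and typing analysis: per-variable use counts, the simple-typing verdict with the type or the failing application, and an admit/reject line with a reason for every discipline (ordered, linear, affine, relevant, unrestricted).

variable uses: d=1; n=1; e (bound)=1; a (bound)=1; c (bound)=0; b (bound)=0; d1 (bound)=0
uses in reading order: a, d, e, n
typing: ill-typed: an application expects P → Q but receives P → P
ordered: ✗ — the type mismatch rejects it
linear: ✗ — not simply typable
affine: ✗ — fails simple typing
relevant: ✗ — a type mismatch blocks all five
unrestricted: ✗ — the type mismatch rejects it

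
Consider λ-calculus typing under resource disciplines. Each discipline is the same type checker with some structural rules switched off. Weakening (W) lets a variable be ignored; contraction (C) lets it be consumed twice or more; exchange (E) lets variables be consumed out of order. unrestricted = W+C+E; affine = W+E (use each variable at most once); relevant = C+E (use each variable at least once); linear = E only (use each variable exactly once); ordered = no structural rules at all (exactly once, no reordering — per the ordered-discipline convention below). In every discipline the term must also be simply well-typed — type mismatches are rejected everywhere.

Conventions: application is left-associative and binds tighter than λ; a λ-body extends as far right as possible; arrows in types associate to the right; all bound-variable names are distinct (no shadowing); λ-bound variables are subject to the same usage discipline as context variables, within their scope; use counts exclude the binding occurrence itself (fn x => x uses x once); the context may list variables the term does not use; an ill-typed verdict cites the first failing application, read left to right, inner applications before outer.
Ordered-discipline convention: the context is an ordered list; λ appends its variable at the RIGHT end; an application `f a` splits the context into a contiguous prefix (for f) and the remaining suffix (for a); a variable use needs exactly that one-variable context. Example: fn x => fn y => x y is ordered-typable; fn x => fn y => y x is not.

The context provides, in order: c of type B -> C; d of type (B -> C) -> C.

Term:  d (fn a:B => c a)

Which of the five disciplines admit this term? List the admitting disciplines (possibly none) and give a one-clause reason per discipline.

admitted by: linear, affine, relevant, unrestricted
counts: c ×1, d ×1, a [bound] ×1
use order (left to right): d, c, a
typing: ✓ — C
ordered ✗ (use order d, c, a needs exchange)
linear ✓ (each of c, d, a used exactly once)
affine ✓ (c, d, a: no repeats, contraction unneeded)
relevant ✓ (at least one use each (c, d, a))
unrestricted ✓ (simply typable at C; W, C, E all held)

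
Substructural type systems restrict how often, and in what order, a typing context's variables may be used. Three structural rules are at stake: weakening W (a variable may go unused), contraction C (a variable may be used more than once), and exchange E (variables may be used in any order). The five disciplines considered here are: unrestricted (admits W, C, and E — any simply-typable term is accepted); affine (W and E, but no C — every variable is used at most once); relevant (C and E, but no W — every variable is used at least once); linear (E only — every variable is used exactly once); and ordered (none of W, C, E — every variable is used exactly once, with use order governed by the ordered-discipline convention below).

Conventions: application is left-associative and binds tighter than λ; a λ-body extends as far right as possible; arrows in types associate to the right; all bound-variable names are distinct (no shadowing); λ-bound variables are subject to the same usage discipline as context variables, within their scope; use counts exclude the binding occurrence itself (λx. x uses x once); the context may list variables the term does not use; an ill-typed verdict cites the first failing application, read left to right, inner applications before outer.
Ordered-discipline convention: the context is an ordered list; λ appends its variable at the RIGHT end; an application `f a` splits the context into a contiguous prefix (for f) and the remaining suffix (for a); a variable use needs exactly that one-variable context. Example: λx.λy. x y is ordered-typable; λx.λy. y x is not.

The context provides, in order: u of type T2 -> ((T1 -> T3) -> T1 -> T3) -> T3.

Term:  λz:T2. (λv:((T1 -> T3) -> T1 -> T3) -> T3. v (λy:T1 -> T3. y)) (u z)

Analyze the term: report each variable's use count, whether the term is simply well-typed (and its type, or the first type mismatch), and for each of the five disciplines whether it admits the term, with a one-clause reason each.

use counts: u=1, z (bound)=1, v (bound)=1, y (bound)=1
use order (left to right): v, y, u, z
typing: well-typed at T2 -> T3
ordered ✓ (one use each (u, z, v, y); ordered split holds)
linear ✓ (exactly-once usage across u, z, v, y)
affine ✓ (none of u, z, v, y used more than once)
relevant ✓ (u, z, v, y: all used, weakening unneeded)
unrestricted ✓ (type-checks (T2 -> T3) and nothing is barred)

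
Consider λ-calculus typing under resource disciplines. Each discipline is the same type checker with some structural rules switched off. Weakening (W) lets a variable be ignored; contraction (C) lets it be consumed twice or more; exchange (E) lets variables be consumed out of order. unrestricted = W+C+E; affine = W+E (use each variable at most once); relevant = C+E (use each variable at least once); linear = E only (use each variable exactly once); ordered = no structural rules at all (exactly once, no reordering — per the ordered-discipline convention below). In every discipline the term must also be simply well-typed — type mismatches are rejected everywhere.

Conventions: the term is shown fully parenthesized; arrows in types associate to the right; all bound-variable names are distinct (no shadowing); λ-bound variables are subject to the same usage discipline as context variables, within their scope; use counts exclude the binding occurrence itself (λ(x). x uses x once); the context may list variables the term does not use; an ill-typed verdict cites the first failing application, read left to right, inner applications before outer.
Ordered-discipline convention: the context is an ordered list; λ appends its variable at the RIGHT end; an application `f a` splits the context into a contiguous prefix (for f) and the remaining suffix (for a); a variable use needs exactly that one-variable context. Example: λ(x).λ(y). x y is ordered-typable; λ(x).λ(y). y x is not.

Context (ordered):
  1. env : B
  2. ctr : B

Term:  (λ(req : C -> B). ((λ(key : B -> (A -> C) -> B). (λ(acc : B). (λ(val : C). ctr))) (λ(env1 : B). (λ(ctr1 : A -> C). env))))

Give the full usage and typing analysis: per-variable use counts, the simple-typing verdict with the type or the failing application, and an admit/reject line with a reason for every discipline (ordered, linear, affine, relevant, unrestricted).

counts: env=1; ctr=1; req (bound)=0; key (bound)=0; acc (bound)=0; val (bound)=0; env1 (bound)=0; ctr1 (bound)=0
order of uses: ctr, env
typing: ✓ — (C -> B) -> B -> C -> B
ordered: ✗, unused: req, key, acc, val, env1, ctr1 — weakening required
linear: ✗, unused: req, key, acc, val, env1, ctr1 — weakening required
affine: ✓, at most one use each (env, ctr, req, key, acc, val, env1, ctr1)
relevant: ✗, unused: req, key, acc, val, env1, ctr1 — weakening required
unrestricted: ✓, typability at (C -> B) -> B -> C -> B is all that's needed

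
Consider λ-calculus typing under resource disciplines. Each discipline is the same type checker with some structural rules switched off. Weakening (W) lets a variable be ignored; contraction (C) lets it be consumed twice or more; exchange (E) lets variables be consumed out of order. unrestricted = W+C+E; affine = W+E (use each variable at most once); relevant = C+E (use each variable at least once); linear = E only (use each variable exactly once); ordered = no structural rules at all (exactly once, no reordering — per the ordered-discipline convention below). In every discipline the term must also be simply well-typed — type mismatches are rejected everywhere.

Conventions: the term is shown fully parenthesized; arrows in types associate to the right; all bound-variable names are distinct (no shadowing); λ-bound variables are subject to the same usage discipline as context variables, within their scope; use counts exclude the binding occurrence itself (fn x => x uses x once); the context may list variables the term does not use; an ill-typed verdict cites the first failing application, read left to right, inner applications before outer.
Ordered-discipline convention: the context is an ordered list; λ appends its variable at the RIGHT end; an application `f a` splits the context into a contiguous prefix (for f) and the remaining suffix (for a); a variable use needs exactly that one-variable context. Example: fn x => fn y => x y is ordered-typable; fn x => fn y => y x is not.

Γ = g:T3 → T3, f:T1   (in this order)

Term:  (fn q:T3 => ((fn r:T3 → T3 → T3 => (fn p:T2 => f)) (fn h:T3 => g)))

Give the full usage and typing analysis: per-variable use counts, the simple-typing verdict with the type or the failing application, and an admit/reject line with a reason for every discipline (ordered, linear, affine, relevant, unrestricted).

usage: g: 1; f: 1; q [bound]: 0; r [bound]: 0; p [bound]: 0; h [bound]: 0
order of uses: f, g
typing: well-typed — term : T3 → T2 → T1
ordered: ✗, q, r, p, h left unused
linear: ✗, q, r, p, h left unused
affine: ✓, at most one use each (g, f, q, r, p, h)
relevant: ✗, q, r, p, h left unused
unrestricted: ✓, well-typed at T3 → T2 → T1; no restrictions here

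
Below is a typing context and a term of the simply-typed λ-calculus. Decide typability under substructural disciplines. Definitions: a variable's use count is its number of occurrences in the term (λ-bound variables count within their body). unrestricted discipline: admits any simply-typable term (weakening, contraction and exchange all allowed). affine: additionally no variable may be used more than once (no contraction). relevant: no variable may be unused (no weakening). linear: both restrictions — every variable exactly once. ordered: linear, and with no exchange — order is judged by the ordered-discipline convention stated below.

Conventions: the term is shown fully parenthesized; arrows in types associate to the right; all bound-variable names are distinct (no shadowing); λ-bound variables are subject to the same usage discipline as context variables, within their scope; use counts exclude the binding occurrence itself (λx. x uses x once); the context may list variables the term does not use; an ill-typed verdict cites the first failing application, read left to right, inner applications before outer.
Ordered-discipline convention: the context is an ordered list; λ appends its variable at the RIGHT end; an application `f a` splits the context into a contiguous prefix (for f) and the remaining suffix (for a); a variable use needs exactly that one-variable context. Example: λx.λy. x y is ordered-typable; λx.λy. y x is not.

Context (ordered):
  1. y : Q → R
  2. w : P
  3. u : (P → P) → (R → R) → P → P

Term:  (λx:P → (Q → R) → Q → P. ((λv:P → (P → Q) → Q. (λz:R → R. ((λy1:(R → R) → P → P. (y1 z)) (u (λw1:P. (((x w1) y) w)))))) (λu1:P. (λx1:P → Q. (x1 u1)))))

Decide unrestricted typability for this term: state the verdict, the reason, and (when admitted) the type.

no — a type mismatch blocks all five
variable uses: y: 1; w: 1; u: 1; x (λ-bound): 1; v (λ-bound): 0; z (λ-bound): 1; y1 (λ-bound): 1; w1 (λ-bound): 1; u1 (λ-bound): 1; x1 (λ-bound): 1
order of uses: y1, z, u, x, w1, y, w, x1, u1
typing: ill-typed: argument of type P where Q is required
across the five disciplines: ordered ✗ | linear ✗ | affine ✗ | relevant ✗ | unrestricted ✗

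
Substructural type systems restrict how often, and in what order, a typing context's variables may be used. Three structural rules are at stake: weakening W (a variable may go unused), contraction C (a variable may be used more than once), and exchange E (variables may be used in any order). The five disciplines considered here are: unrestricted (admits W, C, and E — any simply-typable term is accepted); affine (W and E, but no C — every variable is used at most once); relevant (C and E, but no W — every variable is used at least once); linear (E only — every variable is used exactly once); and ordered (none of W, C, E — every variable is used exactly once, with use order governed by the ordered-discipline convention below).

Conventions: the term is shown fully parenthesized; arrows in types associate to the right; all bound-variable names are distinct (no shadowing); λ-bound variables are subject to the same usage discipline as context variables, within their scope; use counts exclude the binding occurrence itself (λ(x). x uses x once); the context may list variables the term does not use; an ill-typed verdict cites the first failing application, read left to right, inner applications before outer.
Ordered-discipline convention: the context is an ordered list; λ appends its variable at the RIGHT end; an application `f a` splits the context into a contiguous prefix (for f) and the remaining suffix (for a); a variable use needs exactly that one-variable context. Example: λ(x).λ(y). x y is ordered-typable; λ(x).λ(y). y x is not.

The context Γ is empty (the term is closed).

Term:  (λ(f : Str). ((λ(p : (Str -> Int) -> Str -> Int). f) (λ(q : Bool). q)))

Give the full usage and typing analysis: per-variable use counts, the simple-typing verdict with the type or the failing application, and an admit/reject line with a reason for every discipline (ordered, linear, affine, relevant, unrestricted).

variable uses: f (bound) ×1; p (bound) ×0; q (bound) ×1
use order (left to right): f, q
typing: ill-typed: an argument Bool -> Bool mismatches the expected (Str -> Int) -> Str -> Int
ordered: ✗, fails simple typing
linear: ✗, a type mismatch blocks all five
affine: ✗, the type mismatch rejects it
relevant: ✗, not simply typable
unrestricted: ✗, fails simple typing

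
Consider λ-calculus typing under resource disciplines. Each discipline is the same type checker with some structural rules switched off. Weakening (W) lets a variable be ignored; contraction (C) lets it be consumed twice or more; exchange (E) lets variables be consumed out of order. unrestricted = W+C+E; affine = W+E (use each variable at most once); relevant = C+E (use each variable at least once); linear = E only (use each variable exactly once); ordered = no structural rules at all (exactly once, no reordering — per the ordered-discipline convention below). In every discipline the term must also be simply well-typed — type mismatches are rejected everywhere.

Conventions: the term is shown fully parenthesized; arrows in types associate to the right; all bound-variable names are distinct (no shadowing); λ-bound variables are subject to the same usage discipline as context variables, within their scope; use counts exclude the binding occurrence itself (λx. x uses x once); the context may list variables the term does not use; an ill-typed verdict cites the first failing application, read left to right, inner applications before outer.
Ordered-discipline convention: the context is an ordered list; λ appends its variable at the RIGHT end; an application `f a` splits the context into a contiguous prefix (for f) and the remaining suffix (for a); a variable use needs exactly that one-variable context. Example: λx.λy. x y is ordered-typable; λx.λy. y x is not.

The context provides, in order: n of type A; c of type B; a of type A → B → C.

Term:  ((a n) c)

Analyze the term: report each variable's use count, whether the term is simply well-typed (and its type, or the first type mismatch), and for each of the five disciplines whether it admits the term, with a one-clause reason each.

use counts: n: 1, c: 1, a: 1
uses in reading order: a, n, c
typing: ✓ — C
ordered ✗ (use order a, n, c needs exchange)
linear ✓ (n, c, a: one use apiece)
affine ✓ (none of n, c, a used more than once)
relevant ✓ (n, c, a: all used, weakening unneeded)
unrestricted ✓ (well-typed at C; no restrictions here)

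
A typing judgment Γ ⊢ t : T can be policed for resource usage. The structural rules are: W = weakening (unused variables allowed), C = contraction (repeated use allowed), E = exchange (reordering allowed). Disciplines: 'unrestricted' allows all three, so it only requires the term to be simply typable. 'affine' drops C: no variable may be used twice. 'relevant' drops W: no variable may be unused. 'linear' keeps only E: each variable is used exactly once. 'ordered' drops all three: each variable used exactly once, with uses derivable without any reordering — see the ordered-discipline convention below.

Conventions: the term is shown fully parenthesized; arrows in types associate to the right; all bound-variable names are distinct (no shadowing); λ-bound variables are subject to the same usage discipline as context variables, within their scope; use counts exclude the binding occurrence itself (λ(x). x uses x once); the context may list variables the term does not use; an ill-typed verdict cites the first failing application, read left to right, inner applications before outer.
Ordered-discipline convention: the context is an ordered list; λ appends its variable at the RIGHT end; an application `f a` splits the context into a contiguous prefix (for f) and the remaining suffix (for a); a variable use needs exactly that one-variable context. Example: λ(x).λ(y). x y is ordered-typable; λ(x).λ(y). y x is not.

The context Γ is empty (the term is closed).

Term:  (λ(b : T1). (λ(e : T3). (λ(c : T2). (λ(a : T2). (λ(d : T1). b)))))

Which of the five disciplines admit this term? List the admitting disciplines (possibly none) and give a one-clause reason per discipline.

admitted in: affine, unrestricted
counts: b (bound) ×1; e (bound) ×0; c (bound) ×0; a (bound) ×0; d (bound) ×0
use order (left to right): b
typing: the term checks, with type T1 -> T3 -> T2 -> T2 -> T1 -> T1
ordered: ✗ — needs weakening: e, c, a, d unused
linear: ✗ — needs weakening: e, c, a, d unused
affine: ✓ — none of b, e, c, a, d used more than once
relevant: ✗ — needs weakening: e, c, a, d unused
unrestricted: ✓ — well-typed at T1 -> T3 -> T2 -> T2 -> T1 -> T1; no restrictions here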